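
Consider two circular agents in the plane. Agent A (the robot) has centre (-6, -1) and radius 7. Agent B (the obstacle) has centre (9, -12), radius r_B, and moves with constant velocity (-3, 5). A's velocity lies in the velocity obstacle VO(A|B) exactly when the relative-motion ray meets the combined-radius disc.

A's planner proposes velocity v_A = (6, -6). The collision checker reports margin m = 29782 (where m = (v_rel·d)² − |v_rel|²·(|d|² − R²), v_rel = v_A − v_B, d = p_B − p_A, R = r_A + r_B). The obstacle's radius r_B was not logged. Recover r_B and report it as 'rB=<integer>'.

m = 29782
d = (15, -11);  v_rel = (9, -11),  |v_rel|² = 202
v_rel×d = (9)·(-11) − (-11)·(15) = 66
since m = R²·202 − 66²:  R² = (4356 + 29782) / 202 = 169
R = √169 = 13  ⇒  r_B = 13 − 7 = 6

rB=6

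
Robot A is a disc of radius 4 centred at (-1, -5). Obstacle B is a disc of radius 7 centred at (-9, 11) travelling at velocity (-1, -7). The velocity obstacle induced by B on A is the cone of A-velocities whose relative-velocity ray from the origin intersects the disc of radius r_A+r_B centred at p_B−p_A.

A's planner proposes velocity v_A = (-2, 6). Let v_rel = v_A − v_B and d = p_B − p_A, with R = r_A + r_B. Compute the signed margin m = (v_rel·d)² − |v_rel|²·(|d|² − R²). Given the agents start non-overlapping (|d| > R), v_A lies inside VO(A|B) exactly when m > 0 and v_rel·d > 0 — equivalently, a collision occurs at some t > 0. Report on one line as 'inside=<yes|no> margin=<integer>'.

d = (-8, 16),  |d|² = 320;  R = 4+7 = 11,  c = 320−11² = 199
v_rel = (-1, 13),  |v_rel|² = 170;  v_rel·d = (-1)·(-8) + (13)·(16) = 216
170·t² − 432·t + 199 = 0  ⇒  m = 216² − 170·199 = 12826
m = 12826 > 0,  v_rel·d = 216 > 0  ⇒  inside

inside=yes margin=12826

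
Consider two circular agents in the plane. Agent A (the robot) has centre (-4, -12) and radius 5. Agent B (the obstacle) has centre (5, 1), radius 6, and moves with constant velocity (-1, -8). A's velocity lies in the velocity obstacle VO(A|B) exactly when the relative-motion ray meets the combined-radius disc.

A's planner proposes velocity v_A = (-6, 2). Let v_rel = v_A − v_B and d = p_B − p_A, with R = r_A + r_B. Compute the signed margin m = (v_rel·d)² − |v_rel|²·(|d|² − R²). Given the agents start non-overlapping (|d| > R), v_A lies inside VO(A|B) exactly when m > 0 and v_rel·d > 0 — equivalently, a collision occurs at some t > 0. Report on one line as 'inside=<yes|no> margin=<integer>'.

d = (9, 13),  |d|² = 250;  R = 5+6 = 11,  c = 250−11² = 129
v_rel = (-5, 10),  |v_rel|² = 125;  v_rel·d = (-5)·(9) + (10)·(13) = 85
125·t² − 170·t + 129 = 0  ⇒  m = 85² − 125·129 = -8900
m = -8900 < 0,  v_rel·d = 85 > 0  ⇒  outside

inside=no margin=-8900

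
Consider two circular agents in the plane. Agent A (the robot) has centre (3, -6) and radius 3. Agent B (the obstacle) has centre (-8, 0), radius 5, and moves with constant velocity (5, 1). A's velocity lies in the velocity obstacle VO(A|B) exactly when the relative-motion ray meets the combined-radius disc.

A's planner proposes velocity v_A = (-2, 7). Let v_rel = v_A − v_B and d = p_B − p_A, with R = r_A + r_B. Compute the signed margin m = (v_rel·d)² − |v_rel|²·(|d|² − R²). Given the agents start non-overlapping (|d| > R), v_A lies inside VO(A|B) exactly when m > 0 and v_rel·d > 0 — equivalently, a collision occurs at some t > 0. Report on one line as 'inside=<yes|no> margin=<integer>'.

d = (-11, 6),  |d|² = 157;  R = 3+5 = 8,  c = 157−8² = 93
v_rel = (-7, 6),  |v_rel|² = 85;  v_rel·d = (-7)·(-11) + (6)·(6) = 113
85·t² − 226·t + 93 = 0  ⇒  m = 113² − 85·93 = 4864
m = 4864 > 0,  v_rel·d = 113 > 0  ⇒  inside

inside=yes margin=4864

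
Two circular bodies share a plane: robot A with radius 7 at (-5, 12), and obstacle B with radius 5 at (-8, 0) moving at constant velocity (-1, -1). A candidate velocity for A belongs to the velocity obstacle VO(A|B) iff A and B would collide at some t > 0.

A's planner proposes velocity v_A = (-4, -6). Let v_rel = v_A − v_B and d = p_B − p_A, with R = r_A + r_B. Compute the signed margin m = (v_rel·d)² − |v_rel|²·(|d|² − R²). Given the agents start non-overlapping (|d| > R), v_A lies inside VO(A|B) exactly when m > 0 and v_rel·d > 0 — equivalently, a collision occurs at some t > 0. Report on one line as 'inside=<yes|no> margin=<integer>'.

d = (-3, -12),  |d|² = 153;  R = 7+5 = 12,  c = 153−12² = 9
v_rel = (-3, -5),  |v_rel|² = 34;  v_rel·d = (-3)·(-3) + (-5)·(-12) = 69
34·t² − 138·t + 9 = 0  ⇒  m = 69² − 34·9 = 4455
m = 4455 > 0,  v_rel·d = 69 > 0  ⇒  inside

inside=yes margin=4455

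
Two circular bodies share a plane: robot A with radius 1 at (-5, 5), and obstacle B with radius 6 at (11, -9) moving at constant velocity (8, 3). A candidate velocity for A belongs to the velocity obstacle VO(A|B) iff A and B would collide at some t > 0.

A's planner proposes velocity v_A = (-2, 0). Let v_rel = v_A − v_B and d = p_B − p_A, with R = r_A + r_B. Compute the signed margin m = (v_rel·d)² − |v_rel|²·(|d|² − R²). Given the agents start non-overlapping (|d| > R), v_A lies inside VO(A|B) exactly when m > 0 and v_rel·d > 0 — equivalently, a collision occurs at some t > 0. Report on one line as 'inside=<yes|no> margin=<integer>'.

d = (16, -14),  |d|² = 452;  R = 1+6 = 7,  c = 452−7² = 403
v_rel = (-10, -3),  |v_rel|² = 109;  v_rel·d = (-10)·(16) + (-3)·(-14) = -118
109·t² + 236·t + 403 = 0  ⇒  m = (-118)² − 109·403 = -30003
m = -30003 < 0,  v_rel·d = -118 < 0  ⇒  outside

inside=no margin=-30003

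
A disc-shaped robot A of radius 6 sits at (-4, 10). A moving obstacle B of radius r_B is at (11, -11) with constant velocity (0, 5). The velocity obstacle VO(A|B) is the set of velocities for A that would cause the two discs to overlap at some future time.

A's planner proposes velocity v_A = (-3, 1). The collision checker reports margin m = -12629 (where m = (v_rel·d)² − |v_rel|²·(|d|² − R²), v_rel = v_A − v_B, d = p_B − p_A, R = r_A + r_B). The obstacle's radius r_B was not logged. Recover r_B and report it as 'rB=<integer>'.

m = -12629
d = (15, -21);  v_rel = (-3, -4),  |v_rel|² = 25
v_rel×d = (-3)·(-21) − (-4)·(15) = 123
since m = R²·25 − 123²:  R² = (15129 + -12629) / 25 = 100
R = √100 = 10  ⇒  r_B = 10 − 6 = 4

rB=4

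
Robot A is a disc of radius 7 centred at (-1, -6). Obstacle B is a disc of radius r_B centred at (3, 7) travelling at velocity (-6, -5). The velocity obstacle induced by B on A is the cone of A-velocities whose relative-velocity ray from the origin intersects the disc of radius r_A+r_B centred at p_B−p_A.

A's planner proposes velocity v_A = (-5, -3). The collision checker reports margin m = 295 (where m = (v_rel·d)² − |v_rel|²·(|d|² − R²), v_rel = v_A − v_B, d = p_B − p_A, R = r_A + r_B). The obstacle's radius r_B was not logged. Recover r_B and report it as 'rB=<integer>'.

m = 295
d = (4, 13);  v_rel = (1, 2),  |v_rel|² = 5
v_rel×d = (1)·(13) − (2)·(4) = 5
since m = R²·5 − 5²:  R² = (25 + 295) / 5 = 64
R = √64 = 8  ⇒  r_B = 8 − 7 = 1

rB=1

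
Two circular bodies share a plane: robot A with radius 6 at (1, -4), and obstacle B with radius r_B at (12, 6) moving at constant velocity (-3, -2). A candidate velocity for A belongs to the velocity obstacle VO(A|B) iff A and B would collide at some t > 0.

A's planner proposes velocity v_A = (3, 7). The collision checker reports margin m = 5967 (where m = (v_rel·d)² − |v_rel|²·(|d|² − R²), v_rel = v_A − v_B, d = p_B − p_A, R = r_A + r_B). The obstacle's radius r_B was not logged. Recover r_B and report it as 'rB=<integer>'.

m = 5967
d = (11, 10);  v_rel = (6, 9),  |v_rel|² = 117
v_rel×d = (6)·(10) − (9)·(11) = -39
since m = R²·117 − (-39)²:  R² = (1521 + 5967) / 117 = 64
R = √64 = 8  ⇒  r_B = 8 − 6 = 2

rB=2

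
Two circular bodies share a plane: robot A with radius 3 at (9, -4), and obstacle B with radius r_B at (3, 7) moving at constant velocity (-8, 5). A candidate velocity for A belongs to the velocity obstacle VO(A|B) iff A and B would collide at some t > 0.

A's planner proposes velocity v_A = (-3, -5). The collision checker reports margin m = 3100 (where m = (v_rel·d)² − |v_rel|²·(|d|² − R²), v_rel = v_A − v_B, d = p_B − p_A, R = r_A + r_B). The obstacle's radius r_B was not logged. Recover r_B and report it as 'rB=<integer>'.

m = 3100
d = (-6, 11);  v_rel = (5, -10),  |v_rel|² = 125
v_rel×d = (5)·(11) − (-10)·(-6) = -5
since m = R²·125 − (-5)²:  R² = (25 + 3100) / 125 = 25
R = √25 = 5  ⇒  r_B = 5 − 3 = 2

rB=2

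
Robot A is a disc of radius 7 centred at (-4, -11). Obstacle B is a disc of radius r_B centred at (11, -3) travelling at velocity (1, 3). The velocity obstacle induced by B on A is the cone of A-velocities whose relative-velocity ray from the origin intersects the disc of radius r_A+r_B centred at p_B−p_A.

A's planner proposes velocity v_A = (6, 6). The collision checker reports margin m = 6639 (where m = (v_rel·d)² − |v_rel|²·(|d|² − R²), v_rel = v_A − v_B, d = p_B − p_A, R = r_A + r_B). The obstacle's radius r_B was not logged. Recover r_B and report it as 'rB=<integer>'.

m = 6639
d = (15, 8);  v_rel = (5, 3),  |v_rel|² = 34
v_rel×d = (5)·(8) − (3)·(15) = -5
since m = R²·34 − (-5)²:  R² = (25 + 6639) / 34 = 196
R = √196 = 14  ⇒  r_B = 14 − 7 = 7

rB=7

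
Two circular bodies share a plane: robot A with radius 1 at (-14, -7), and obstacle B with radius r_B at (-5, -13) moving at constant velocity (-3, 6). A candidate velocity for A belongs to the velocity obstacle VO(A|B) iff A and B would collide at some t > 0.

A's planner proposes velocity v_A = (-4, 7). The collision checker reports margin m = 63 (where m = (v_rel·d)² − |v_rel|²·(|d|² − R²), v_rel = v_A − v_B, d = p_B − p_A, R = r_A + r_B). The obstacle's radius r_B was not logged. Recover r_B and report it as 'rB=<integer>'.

m = 63
d = (9, -6);  v_rel = (-1, 1),  |v_rel|² = 2
v_rel×d = (-1)·(-6) − (1)·(9) = -3
since m = R²·2 − (-3)²:  R² = (9 + 63) / 2 = 36
R = √36 = 6  ⇒  r_B = 6 − 1 = 5

rB=5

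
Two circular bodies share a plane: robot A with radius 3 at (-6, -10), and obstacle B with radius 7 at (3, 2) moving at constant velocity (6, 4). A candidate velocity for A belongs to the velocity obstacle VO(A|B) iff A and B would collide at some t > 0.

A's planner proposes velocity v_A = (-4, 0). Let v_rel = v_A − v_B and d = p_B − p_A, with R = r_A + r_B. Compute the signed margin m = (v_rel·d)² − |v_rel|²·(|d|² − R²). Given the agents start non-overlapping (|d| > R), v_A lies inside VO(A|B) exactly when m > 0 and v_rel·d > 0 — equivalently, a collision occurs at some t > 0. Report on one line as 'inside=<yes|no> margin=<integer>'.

d = (9, 12),  |d|² = 225;  R = 3+7 = 10,  c = 225−10² = 125
v_rel = (-10, -4),  |v_rel|² = 116;  v_rel·d = (-10)·(9) + (-4)·(12) = -138
116·t² + 276·t + 125 = 0  ⇒  m = (-138)² − 116·125 = 4544
m = 4544 > 0,  v_rel·d = -138 < 0  ⇒  outside

inside=no margin=4544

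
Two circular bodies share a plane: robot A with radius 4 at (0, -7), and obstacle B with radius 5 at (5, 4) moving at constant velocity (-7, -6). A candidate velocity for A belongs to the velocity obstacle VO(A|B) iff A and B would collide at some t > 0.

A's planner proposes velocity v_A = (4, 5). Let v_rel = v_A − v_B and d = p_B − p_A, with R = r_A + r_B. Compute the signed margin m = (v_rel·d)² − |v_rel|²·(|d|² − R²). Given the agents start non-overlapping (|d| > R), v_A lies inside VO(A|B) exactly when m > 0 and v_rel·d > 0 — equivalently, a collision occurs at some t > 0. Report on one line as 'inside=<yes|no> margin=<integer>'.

d = (5, 11),  |d|² = 146;  R = 4+5 = 9,  c = 146−9² = 65
v_rel = (11, 11),  |v_rel|² = 242;  v_rel·d = (11)·(5) + (11)·(11) = 176
242·t² − 352·t + 65 = 0  ⇒  m = 176² − 242·65 = 15246
m = 15246 > 0,  v_rel·d = 176 > 0  ⇒  inside

inside=yes margin=15246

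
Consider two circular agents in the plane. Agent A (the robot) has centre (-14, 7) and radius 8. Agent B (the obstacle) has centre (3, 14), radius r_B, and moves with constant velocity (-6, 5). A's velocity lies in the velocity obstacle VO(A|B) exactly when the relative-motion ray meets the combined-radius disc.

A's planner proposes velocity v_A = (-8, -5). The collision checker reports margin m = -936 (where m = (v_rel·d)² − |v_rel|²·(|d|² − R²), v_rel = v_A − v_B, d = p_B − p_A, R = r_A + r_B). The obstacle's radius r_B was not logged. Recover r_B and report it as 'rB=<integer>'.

m = -936
d = (17, 7);  v_rel = (-2, -10),  |v_rel|² = 104
v_rel×d = (-2)·(7) − (-10)·(17) = 156
since m = R²·104 − 156²:  R² = (24336 + -936) / 104 = 225
R = √225 = 15  ⇒  r_B = 15 − 8 = 7

rB=7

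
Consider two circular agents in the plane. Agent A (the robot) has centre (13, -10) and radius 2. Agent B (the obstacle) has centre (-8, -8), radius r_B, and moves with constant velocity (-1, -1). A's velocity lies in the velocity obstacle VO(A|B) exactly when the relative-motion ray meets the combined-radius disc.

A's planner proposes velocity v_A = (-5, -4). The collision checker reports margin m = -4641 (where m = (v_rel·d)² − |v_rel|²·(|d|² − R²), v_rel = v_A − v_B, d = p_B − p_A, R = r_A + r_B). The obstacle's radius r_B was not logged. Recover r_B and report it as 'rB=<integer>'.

m = -4641
d = (-21, 2);  v_rel = (-4, -3),  |v_rel|² = 25
v_rel×d = (-4)·(2) − (-3)·(-21) = -71
since m = R²·25 − (-71)²:  R² = (5041 + -4641) / 25 = 16
R = √16 = 4  ⇒  r_B = 4 − 2 = 2

rB=2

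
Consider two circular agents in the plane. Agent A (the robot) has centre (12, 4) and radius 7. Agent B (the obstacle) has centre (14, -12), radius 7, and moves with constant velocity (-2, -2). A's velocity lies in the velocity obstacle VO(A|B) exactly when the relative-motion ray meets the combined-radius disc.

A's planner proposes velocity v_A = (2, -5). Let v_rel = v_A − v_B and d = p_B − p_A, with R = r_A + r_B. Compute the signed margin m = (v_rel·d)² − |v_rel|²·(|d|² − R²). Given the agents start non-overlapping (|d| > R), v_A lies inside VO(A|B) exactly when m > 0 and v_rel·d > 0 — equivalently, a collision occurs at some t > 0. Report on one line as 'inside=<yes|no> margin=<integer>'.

d = (2, -16),  |d|² = 260;  R = 7+7 = 14,  c = 260−14² = 64
v_rel = (4, -3),  |v_rel|² = 25;  v_rel·d = (4)·(2) + (-3)·(-16) = 56
25·t² − 112·t + 64 = 0  ⇒  m = 56² − 25·64 = 1536
m = 1536 > 0,  v_rel·d = 56 > 0  ⇒  inside

inside=yes margin=1536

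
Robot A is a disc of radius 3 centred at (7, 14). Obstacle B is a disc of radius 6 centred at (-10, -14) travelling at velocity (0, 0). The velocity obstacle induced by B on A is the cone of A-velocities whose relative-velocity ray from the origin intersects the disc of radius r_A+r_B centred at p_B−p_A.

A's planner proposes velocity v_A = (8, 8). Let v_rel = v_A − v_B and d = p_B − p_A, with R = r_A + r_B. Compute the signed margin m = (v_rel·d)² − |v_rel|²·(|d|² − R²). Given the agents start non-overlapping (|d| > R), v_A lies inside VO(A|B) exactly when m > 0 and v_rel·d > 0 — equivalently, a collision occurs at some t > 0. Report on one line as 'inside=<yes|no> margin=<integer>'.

d = (-17, -28),  |d|² = 1073;  R = 3+6 = 9,  c = 1073−9² = 992
v_rel = (8, 8),  |v_rel|² = 128;  v_rel·d = (8)·(-17) + (8)·(-28) = -360
128·t² + 720·t + 992 = 0  ⇒  m = (-360)² − 128·992 = 2624
m = 2624 > 0,  v_rel·d = -360 < 0  ⇒  outside

inside=no margin=2624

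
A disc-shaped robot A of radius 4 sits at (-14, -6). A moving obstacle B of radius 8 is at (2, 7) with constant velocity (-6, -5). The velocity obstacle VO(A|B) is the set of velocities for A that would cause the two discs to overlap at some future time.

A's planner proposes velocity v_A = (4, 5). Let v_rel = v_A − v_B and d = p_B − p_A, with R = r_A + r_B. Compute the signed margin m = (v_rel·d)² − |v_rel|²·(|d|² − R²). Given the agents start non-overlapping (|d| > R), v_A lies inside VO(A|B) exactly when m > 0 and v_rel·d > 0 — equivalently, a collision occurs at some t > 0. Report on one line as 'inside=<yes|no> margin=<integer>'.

d = (16, 13),  |d|² = 425;  R = 4+8 = 12,  c = 425−12² = 281
v_rel = (10, 10),  |v_rel|² = 200;  v_rel·d = (10)·(16) + (10)·(13) = 290
200·t² − 580·t + 281 = 0  ⇒  m = 290² − 200·281 = 27900
m = 27900 > 0,  v_rel·d = 290 > 0  ⇒  inside

inside=yes margin=27900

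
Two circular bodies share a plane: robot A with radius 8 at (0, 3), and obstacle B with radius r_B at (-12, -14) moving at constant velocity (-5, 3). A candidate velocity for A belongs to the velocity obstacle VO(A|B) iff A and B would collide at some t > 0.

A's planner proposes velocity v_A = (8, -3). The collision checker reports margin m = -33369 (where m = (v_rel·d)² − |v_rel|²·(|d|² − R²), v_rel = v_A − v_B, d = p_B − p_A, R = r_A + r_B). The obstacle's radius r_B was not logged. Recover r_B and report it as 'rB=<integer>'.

m = -33369
d = (-12, -17);  v_rel = (13, -6),  |v_rel|² = 205
v_rel×d = (13)·(-17) − (-6)·(-12) = -293
since m = R²·205 − (-293)²:  R² = (85849 + -33369) / 205 = 256
R = √256 = 16  ⇒  r_B = 16 − 8 = 8

rB=8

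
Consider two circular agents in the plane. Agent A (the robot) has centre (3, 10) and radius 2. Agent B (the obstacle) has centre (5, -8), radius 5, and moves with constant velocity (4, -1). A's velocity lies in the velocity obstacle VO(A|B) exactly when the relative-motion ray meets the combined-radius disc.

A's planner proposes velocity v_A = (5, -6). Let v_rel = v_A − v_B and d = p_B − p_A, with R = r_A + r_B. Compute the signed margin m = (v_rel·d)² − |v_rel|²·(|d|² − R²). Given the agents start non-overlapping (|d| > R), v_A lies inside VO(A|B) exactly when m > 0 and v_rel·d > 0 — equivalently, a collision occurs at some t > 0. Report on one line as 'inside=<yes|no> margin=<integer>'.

d = (2, -18),  |d|² = 328;  R = 2+5 = 7,  c = 328−7² = 279
v_rel = (1, -5),  |v_rel|² = 26;  v_rel·d = (1)·(2) + (-5)·(-18) = 92
26·t² − 184·t + 279 = 0  ⇒  m = 92² − 26·279 = 1210
m = 1210 > 0,  v_rel·d = 92 > 0  ⇒  inside

inside=yes margin=1210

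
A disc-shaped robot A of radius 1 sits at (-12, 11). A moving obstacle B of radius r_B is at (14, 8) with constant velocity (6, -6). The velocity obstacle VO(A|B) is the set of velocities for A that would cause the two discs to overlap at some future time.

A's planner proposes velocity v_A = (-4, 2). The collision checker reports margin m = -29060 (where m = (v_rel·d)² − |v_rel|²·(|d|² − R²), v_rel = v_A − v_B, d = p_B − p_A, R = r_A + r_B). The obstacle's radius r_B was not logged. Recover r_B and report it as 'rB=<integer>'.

m = -29060
d = (26, -3);  v_rel = (-10, 8),  |v_rel|² = 164
v_rel×d = (-10)·(-3) − (8)·(26) = -178
since m = R²·164 − (-178)²:  R² = (31684 + -29060) / 164 = 16
R = √16 = 4  ⇒  r_B = 4 − 1 = 3

rB=3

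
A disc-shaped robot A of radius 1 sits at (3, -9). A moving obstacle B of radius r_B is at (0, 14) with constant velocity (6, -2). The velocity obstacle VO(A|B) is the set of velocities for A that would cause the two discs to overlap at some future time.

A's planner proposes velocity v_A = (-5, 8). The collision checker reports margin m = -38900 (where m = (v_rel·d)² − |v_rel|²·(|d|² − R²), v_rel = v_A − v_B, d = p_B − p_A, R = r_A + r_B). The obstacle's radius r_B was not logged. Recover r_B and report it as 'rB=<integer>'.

m = -38900
d = (-3, 23);  v_rel = (-11, 10),  |v_rel|² = 221
v_rel×d = (-11)·(23) − (10)·(-3) = -223
since m = R²·221 − (-223)²:  R² = (49729 + -38900) / 221 = 49
R = √49 = 7  ⇒  r_B = 7 − 1 = 6

rB=6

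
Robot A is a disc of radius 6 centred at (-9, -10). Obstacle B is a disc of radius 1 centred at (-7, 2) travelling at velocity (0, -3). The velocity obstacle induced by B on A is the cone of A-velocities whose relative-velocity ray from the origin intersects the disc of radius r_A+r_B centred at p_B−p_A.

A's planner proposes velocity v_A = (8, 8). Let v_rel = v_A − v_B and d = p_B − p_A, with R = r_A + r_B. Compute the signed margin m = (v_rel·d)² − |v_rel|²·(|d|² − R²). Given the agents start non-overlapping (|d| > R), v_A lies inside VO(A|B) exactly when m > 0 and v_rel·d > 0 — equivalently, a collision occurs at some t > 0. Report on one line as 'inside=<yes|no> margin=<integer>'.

d = (2, 12),  |d|² = 148;  R = 6+1 = 7,  c = 148−7² = 99
v_rel = (8, 11),  |v_rel|² = 185;  v_rel·d = (8)·(2) + (11)·(12) = 148
185·t² − 296·t + 99 = 0  ⇒  m = 148² − 185·99 = 3589
m = 3589 > 0,  v_rel·d = 148 > 0  ⇒  inside

inside=yes margin=3589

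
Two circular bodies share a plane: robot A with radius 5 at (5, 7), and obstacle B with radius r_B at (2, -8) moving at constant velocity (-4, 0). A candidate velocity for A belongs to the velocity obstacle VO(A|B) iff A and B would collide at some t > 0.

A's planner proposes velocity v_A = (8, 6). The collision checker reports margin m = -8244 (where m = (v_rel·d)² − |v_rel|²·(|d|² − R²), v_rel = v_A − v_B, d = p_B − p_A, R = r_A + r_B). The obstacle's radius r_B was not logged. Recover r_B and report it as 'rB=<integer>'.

m = -8244
d = (-3, -15);  v_rel = (12, 6),  |v_rel|² = 180
v_rel×d = (12)·(-15) − (6)·(-3) = -162
since m = R²·180 − (-162)²:  R² = (26244 + -8244) / 180 = 100
R = √100 = 10  ⇒  r_B = 10 − 5 = 5

rB=5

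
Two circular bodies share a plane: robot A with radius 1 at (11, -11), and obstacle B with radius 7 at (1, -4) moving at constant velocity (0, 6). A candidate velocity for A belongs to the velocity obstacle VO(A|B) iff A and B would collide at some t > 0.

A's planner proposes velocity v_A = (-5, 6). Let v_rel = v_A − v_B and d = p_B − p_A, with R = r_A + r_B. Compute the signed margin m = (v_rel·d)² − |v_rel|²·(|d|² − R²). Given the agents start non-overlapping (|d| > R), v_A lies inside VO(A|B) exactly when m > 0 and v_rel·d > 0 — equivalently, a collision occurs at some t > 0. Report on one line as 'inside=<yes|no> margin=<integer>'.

d = (-10, 7),  |d|² = 149;  R = 1+7 = 8,  c = 149−8² = 85
v_rel = (-5, 0),  |v_rel|² = 25;  v_rel·d = (-5)·(-10) + (0)·(7) = 50
25·t² − 100·t + 85 = 0  ⇒  m = 50² − 25·85 = 375
m = 375 > 0,  v_rel·d = 50 > 0  ⇒  inside

inside=yes margin=375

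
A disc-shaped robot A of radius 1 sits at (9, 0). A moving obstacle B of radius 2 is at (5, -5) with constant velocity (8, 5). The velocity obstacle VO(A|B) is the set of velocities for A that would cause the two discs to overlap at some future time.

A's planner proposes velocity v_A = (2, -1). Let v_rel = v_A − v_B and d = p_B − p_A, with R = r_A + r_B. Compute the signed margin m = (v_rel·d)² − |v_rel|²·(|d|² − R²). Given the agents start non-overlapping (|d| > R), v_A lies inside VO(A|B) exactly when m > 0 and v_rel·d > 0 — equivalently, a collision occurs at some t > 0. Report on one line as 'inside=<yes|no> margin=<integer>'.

d = (-4, -5),  |d|² = 41;  R = 1+2 = 3,  c = 41−3² = 32
v_rel = (-6, -6),  |v_rel|² = 72;  v_rel·d = (-6)·(-4) + (-6)·(-5) = 54
72·t² − 108·t + 32 = 0  ⇒  m = 54² − 72·32 = 612
m = 612 > 0,  v_rel·d = 54 > 0  ⇒  inside

inside=yes margin=612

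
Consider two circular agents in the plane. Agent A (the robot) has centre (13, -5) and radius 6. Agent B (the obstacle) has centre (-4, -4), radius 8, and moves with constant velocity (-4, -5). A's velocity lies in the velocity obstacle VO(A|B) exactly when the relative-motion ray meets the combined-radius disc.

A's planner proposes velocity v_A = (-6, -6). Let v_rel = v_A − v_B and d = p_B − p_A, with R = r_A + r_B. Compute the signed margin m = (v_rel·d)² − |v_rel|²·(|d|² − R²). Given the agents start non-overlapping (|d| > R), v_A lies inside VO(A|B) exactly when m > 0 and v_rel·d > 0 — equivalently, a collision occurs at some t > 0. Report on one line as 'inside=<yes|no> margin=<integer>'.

d = (-17, 1),  |d|² = 290;  R = 6+8 = 14,  c = 290−14² = 94
v_rel = (-2, -1),  |v_rel|² = 5;  v_rel·d = (-2)·(-17) + (-1)·(1) = 33
5·t² − 66·t + 94 = 0  ⇒  m = 33² − 5·94 = 619
m = 619 > 0,  v_rel·d = 33 > 0  ⇒  inside

inside=yes margin=619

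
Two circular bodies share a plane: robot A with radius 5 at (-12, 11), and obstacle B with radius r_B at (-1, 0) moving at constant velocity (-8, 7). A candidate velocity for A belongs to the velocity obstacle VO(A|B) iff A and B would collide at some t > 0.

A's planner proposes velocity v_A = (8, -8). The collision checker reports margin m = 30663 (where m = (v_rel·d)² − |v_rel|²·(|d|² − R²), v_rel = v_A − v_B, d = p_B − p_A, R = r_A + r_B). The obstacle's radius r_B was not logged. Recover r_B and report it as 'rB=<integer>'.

m = 30663
d = (11, -11);  v_rel = (16, -15),  |v_rel|² = 481
v_rel×d = (16)·(-11) − (-15)·(11) = -11
since m = R²·481 − (-11)²:  R² = (121 + 30663) / 481 = 64
R = √64 = 8  ⇒  r_B = 8 − 5 = 3

rB=3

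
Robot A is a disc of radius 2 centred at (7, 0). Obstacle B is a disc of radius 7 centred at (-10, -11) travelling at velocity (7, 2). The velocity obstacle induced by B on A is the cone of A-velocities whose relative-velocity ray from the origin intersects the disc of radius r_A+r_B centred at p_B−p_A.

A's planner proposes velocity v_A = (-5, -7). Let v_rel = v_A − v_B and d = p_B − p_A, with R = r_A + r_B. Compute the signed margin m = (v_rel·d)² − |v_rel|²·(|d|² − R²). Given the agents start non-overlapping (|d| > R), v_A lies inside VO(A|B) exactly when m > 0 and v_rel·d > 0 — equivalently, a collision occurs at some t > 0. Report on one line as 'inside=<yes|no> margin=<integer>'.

d = (-17, -11),  |d|² = 410;  R = 2+7 = 9,  c = 410−9² = 329
v_rel = (-12, -9),  |v_rel|² = 225;  v_rel·d = (-12)·(-17) + (-9)·(-11) = 303
225·t² − 606·t + 329 = 0  ⇒  m = 303² − 225·329 = 17784
m = 17784 > 0,  v_rel·d = 303 > 0  ⇒  inside

inside=yes margin=17784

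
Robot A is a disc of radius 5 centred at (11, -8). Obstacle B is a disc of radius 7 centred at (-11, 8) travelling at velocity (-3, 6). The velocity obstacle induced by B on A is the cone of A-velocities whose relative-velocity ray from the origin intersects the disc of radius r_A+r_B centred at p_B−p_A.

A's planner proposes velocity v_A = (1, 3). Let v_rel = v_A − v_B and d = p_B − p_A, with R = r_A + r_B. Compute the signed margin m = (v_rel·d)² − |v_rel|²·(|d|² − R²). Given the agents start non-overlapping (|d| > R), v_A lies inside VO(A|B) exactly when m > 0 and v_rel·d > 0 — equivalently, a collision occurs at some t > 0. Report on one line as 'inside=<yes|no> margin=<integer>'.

d = (-22, 16),  |d|² = 740;  R = 5+7 = 12,  c = 740−12² = 596
v_rel = (4, -3),  |v_rel|² = 25;  v_rel·d = (4)·(-22) + (-3)·(16) = -136
25·t² + 272·t + 596 = 0  ⇒  m = (-136)² − 25·596 = 3596
m = 3596 > 0,  v_rel·d = -136 < 0  ⇒  outside

inside=no margin=3596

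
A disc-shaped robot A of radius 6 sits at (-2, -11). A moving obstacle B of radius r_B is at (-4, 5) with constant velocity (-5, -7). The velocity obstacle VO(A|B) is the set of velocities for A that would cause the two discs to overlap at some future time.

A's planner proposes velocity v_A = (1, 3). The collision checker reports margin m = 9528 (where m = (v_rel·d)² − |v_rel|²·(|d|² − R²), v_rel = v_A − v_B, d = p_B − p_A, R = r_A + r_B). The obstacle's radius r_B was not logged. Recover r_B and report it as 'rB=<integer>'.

m = 9528
d = (-2, 16);  v_rel = (6, 10),  |v_rel|² = 136
v_rel×d = (6)·(16) − (10)·(-2) = 116
since m = R²·136 − 116²:  R² = (13456 + 9528) / 136 = 169
R = √169 = 13  ⇒  r_B = 13 − 6 = 7

rB=7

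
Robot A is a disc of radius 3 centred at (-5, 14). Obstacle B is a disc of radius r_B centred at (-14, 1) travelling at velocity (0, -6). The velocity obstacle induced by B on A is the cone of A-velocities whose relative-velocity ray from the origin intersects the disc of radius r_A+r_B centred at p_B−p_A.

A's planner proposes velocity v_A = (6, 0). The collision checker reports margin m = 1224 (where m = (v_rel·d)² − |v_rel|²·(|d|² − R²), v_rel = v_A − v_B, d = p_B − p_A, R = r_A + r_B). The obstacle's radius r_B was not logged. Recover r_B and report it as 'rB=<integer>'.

m = 1224
d = (-9, -13);  v_rel = (6, 6),  |v_rel|² = 72
v_rel×d = (6)·(-13) − (6)·(-9) = -24
since m = R²·72 − (-24)²:  R² = (576 + 1224) / 72 = 25
R = √25 = 5  ⇒  r_B = 5 − 3 = 2

rB=2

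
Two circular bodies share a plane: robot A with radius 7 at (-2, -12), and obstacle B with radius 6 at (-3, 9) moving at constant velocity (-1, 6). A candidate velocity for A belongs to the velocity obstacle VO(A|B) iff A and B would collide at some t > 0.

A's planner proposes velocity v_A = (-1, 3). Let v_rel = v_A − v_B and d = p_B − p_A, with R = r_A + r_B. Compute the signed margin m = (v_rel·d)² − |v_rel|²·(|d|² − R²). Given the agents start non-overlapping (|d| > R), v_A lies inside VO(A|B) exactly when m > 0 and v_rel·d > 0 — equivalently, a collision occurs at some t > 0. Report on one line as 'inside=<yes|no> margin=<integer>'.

d = (-1, 21),  |d|² = 442;  R = 7+6 = 13,  c = 442−13² = 273
v_rel = (0, -3),  |v_rel|² = 9;  v_rel·d = (0)·(-1) + (-3)·(21) = -63
9·t² + 126·t + 273 = 0  ⇒  m = (-63)² − 9·273 = 1512
m = 1512 > 0,  v_rel·d = -63 < 0  ⇒  outside

inside=no margin=1512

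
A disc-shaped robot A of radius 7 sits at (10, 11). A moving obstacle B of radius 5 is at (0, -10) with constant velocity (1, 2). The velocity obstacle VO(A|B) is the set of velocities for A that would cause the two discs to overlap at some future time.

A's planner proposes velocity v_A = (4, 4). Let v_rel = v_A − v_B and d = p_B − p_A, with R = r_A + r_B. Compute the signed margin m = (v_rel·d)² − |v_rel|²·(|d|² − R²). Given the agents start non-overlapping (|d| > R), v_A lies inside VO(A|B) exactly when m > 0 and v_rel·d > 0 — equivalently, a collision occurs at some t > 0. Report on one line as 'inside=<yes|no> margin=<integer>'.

d = (-10, -21),  |d|² = 541;  R = 7+5 = 12,  c = 541−12² = 397
v_rel = (3, 2),  |v_rel|² = 13;  v_rel·d = (3)·(-10) + (2)·(-21) = -72
13·t² + 144·t + 397 = 0  ⇒  m = (-72)² − 13·397 = 23
m = 23 > 0,  v_rel·d = -72 < 0  ⇒  outside

inside=no margin=23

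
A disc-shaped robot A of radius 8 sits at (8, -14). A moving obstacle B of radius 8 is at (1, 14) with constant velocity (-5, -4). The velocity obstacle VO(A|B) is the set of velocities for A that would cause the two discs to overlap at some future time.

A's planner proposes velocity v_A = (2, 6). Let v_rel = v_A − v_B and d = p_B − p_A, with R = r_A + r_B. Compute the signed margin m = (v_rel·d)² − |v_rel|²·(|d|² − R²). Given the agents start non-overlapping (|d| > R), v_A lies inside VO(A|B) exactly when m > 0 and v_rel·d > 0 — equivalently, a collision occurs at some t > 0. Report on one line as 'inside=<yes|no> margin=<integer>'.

d = (-7, 28),  |d|² = 833;  R = 8+8 = 16,  c = 833−16² = 577
v_rel = (7, 10),  |v_rel|² = 149;  v_rel·d = (7)·(-7) + (10)·(28) = 231
149·t² − 462·t + 577 = 0  ⇒  m = 231² − 149·577 = -32612
m = -32612 < 0,  v_rel·d = 231 > 0  ⇒  outside

inside=no margin=-32612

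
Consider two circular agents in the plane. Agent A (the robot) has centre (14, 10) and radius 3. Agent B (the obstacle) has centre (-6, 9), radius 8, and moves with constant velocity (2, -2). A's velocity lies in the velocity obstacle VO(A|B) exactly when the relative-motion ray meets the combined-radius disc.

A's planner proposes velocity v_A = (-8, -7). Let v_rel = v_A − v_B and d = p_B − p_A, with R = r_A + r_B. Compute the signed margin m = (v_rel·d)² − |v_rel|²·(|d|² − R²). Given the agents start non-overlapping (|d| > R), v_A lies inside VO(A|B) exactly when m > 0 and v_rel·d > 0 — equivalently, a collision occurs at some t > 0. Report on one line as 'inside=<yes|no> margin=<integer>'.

d = (-20, -1),  |d|² = 401;  R = 3+8 = 11,  c = 401−11² = 280
v_rel = (-10, -5),  |v_rel|² = 125;  v_rel·d = (-10)·(-20) + (-5)·(-1) = 205
125·t² − 410·t + 280 = 0  ⇒  m = 205² − 125·280 = 7025
m = 7025 > 0,  v_rel·d = 205 > 0  ⇒  inside

inside=yes margin=7025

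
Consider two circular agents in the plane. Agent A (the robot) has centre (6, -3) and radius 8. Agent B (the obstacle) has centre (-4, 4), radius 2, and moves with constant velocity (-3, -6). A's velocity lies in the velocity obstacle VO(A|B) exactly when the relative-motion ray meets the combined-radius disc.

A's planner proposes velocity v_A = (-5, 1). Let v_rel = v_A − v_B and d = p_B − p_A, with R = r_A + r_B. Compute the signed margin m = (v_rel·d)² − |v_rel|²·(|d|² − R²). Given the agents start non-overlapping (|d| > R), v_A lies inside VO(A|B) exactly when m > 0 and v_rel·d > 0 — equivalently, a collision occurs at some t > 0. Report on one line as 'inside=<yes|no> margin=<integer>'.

d = (-10, 7),  |d|² = 149;  R = 8+2 = 10,  c = 149−10² = 49
v_rel = (-2, 7),  |v_rel|² = 53;  v_rel·d = (-2)·(-10) + (7)·(7) = 69
53·t² − 138·t + 49 = 0  ⇒  m = 69² − 53·49 = 2164
m = 2164 > 0,  v_rel·d = 69 > 0  ⇒  inside

inside=yes margin=2164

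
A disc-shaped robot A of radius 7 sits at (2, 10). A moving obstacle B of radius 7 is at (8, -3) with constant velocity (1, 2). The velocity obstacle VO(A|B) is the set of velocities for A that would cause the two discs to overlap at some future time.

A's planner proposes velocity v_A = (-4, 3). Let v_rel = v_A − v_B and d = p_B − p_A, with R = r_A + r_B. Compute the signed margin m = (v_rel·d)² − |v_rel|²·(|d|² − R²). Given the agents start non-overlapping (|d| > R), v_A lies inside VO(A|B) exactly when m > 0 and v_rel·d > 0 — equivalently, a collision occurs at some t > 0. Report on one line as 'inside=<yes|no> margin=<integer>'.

d = (6, -13),  |d|² = 205;  R = 7+7 = 14,  c = 205−14² = 9
v_rel = (-5, 1),  |v_rel|² = 26;  v_rel·d = (-5)·(6) + (1)·(-13) = -43
26·t² + 86·t + 9 = 0  ⇒  m = (-43)² − 26·9 = 1615
m = 1615 > 0,  v_rel·d = -43 < 0  ⇒  outside

inside=no margin=1615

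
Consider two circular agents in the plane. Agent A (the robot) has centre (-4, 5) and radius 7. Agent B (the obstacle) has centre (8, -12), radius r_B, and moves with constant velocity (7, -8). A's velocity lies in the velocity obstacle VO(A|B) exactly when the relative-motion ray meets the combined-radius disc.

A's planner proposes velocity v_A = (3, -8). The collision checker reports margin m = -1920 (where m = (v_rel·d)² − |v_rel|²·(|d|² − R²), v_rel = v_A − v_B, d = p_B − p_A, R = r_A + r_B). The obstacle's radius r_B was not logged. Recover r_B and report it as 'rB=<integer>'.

m = -1920
d = (12, -17);  v_rel = (-4, 0),  |v_rel|² = 16
v_rel×d = (-4)·(-17) − (0)·(12) = 68
since m = R²·16 − 68²:  R² = (4624 + -1920) / 16 = 169
R = √169 = 13  ⇒  r_B = 13 − 7 = 6

rB=6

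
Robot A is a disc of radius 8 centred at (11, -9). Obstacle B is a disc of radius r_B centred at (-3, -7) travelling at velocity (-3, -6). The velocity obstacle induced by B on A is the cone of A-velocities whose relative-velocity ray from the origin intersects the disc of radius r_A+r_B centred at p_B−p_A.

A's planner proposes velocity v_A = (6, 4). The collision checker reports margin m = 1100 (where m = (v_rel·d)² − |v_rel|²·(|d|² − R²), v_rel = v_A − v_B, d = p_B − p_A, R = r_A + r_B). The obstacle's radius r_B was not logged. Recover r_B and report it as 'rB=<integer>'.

m = 1100
d = (-14, 2);  v_rel = (9, 10),  |v_rel|² = 181
v_rel×d = (9)·(2) − (10)·(-14) = 158
since m = R²·181 − 158²:  R² = (24964 + 1100) / 181 = 144
R = √144 = 12  ⇒  r_B = 12 − 8 = 4

rB=4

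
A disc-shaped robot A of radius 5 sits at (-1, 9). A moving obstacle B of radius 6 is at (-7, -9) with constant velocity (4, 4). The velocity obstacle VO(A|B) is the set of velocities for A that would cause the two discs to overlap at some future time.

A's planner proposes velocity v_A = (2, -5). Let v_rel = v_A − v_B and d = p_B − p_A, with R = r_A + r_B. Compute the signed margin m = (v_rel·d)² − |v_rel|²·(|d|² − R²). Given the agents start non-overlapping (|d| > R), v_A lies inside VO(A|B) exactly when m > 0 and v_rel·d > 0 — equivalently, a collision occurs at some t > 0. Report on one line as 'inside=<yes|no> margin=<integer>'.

d = (-6, -18),  |d|² = 360;  R = 5+6 = 11,  c = 360−11² = 239
v_rel = (-2, -9),  |v_rel|² = 85;  v_rel·d = (-2)·(-6) + (-9)·(-18) = 174
85·t² − 348·t + 239 = 0  ⇒  m = 174² − 85·239 = 9961
m = 9961 > 0,  v_rel·d = 174 > 0  ⇒  inside

inside=yes margin=9961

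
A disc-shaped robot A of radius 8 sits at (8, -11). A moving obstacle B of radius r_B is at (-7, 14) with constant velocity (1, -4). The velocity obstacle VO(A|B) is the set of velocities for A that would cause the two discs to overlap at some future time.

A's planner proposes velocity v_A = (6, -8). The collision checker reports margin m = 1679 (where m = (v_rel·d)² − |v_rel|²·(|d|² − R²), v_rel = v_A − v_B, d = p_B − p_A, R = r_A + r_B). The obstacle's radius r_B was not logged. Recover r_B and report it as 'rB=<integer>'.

m = 1679
d = (-15, 25);  v_rel = (5, -4),  |v_rel|² = 41
v_rel×d = (5)·(25) − (-4)·(-15) = 65
since m = R²·41 − 65²:  R² = (4225 + 1679) / 41 = 144
R = √144 = 12  ⇒  r_B = 12 − 8 = 4

rB=4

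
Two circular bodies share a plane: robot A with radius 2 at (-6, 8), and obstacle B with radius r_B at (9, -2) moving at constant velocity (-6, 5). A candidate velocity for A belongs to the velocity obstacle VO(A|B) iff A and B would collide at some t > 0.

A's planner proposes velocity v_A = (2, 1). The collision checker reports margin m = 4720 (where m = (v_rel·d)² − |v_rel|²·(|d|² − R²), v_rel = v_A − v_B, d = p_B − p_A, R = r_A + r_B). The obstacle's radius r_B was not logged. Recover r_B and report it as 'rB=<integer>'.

m = 4720
d = (15, -10);  v_rel = (8, -4),  |v_rel|² = 80
v_rel×d = (8)·(-10) − (-4)·(15) = -20
since m = R²·80 − (-20)²:  R² = (400 + 4720) / 80 = 64
R = √64 = 8  ⇒  r_B = 8 − 2 = 6

rB=6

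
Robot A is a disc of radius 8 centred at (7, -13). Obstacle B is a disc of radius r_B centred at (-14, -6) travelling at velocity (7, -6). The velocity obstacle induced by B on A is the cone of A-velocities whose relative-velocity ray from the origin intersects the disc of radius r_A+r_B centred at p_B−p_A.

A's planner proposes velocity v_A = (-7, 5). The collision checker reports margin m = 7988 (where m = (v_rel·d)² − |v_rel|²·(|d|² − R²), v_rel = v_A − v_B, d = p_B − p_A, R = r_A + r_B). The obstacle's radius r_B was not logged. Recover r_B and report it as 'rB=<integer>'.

m = 7988
d = (-21, 7);  v_rel = (-14, 11),  |v_rel|² = 317
v_rel×d = (-14)·(7) − (11)·(-21) = 133
since m = R²·317 − 133²:  R² = (17689 + 7988) / 317 = 81
R = √81 = 9  ⇒  r_B = 9 − 8 = 1

rB=1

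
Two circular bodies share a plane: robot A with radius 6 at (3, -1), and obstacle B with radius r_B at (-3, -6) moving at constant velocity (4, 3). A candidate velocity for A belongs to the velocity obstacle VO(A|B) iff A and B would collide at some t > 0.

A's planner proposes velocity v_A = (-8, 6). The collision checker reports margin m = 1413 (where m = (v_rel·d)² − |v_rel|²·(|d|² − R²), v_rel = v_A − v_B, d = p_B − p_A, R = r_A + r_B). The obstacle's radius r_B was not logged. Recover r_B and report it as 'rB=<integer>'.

m = 1413
d = (-6, -5);  v_rel = (-12, 3),  |v_rel|² = 153
v_rel×d = (-12)·(-5) − (3)·(-6) = 78
since m = R²·153 − 78²:  R² = (6084 + 1413) / 153 = 49
R = √49 = 7  ⇒  r_B = 7 − 6 = 1

rB=1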